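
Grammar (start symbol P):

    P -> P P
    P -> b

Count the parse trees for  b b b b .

Parse trees for b b b b:
  [P [P b] [P [P b] [P [P b] [P b]]]]
  [P [P b] [P [P [P b] [P b]] [P b]]]
  [P [P [P b] [P b]] [P [P b] [P b]]]
  [P [P [P b] [P [P b] [P b]]] [P b]]
  [P [P [P [P b] [P b]] [P b]] [P b]]

5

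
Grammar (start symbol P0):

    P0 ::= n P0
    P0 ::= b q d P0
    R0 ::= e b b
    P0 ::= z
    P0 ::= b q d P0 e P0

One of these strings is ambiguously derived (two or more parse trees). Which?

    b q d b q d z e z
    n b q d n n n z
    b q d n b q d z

b q d b q d z e z

b q d b q d z e z: 2 trees
n b q d n n n z: 1 tree
b q d n b q d z: 1 tree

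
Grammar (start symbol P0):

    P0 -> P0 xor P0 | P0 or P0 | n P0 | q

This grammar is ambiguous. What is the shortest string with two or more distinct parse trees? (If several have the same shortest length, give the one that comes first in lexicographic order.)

n q or q

length 1: no string has ≥2 trees
length 2: no string has ≥2 trees
length 3: no string has ≥2 trees
length 4: n q or q has 2 parse trees

Two derivations of n q or q:
  P0 ⇒ P0 or P0 ⇒ n P0 or P0 ⇒ n q or P0 ⇒ n q or q
  P0 ⇒ n P0 ⇒ n P0 or P0 ⇒ n q or P0 ⇒ n q or q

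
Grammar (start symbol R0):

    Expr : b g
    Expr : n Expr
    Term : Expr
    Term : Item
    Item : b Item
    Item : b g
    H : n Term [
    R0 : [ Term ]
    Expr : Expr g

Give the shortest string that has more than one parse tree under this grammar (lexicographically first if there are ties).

length 4: [ b g ] has 2 parse trees

Two derivations of [ b g ]:
  R0 ⇒ [ Term ] ⇒ [ Expr ] ⇒ [ b g ]
  R0 ⇒ [ Term ] ⇒ [ Item ] ⇒ [ b g ]

[ b g ]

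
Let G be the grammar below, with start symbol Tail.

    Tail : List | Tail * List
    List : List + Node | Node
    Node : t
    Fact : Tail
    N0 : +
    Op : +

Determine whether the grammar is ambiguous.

Unambiguous

(Fact, N0, Op are unreachable from Tail, so their rules don't affect L(Tail).) The grammar is stratified — Tail handles '*' (left-recursive), List handles '+', Node atoms. Each operator has a fixed associativity and precedence level, so every string has one parse.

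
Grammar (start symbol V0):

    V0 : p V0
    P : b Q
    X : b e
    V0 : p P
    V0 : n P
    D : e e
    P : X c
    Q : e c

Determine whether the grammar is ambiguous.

Witness: n b e c

Derivation 1: V0 ⇒ n P ⇒ n b Q ⇒ n b e c
Derivation 2: V0 ⇒ n P ⇒ n X c ⇒ n b e c

Two distinct leftmost derivations for the same string.

Ambiguous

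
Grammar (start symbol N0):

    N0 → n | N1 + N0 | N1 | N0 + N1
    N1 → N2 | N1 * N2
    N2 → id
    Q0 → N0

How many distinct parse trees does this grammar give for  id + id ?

2

Parse trees for id + id:
  [N0 [N1 [N2 id]] + [N0 [N1 [N2 id]]]]
  [N0 [N0 [N1 [N2 id]]] + [N1 [N2 id]]]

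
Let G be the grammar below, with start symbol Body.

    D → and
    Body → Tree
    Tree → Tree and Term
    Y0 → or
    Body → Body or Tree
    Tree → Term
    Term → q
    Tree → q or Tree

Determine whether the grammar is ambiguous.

Ambiguous

Witness: q or q

Derivation 1: Body ⇒ Tree ⇒ q or Tree ⇒ q or Term ⇒ q or q
Derivation 2: Body ⇒ Body or Tree ⇒ Tree or Tree ⇒ Term or Tree ⇒ q or Tree ⇒ q or Term ⇒ q or q

Two distinct leftmost derivations for the same string.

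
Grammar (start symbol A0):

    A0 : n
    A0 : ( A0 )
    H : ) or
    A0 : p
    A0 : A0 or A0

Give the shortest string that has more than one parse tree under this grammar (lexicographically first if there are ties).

length 1: no string has ≥2 trees
length 3: no string has ≥2 trees
length 5: n or n or n has 2 parse trees

Two derivations of n or n or n:
  A0 ⇒ A0 or A0 ⇒ n or A0 ⇒ n or A0 or A0 ⇒ n or n or A0 ⇒ n or n or n
  A0 ⇒ A0 or A0 ⇒ A0 or A0 or A0 ⇒ n or A0 or A0 ⇒ n or n or A0 ⇒ n or n or n

n or n or n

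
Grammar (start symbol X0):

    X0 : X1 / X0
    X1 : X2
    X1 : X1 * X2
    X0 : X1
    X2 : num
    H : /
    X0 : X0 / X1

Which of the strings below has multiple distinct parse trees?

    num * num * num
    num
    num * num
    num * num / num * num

num * num / num * num

num * num * num: 1 tree
num: 1 tree
num * num: 1 tree
num * num / num * num: 2 trees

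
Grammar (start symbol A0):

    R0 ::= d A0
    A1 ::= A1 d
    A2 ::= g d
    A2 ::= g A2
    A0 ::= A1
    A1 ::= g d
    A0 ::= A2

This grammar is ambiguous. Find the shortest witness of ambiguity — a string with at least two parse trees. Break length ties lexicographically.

length 2: g d has 2 parse trees

Two derivations of g d:
  A0 ⇒ A1 ⇒ g d
  A0 ⇒ A2 ⇒ g d

g d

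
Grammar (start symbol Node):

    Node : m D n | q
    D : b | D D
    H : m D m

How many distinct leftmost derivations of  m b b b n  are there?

Parse trees for m b b b n:
  [Node m [D [D b] [D [D b] [D b]]] n]
  [Node m [D [D [D b] [D b]] [D b]] n]

2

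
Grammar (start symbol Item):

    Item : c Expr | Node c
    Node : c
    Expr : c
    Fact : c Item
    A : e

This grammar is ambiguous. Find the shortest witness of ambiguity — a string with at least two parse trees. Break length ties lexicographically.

length 2: c c has 2 parse trees

Two derivations of c c:
  Item ⇒ c Expr ⇒ c c
  Item ⇒ Node c ⇒ c c

c c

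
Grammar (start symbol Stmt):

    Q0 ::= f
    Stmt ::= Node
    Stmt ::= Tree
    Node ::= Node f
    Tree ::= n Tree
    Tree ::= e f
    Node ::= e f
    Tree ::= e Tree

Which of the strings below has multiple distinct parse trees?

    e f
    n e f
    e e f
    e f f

e f: 2 trees
n e f: 1 tree
e e f: 1 tree
e f f: 1 tree

e f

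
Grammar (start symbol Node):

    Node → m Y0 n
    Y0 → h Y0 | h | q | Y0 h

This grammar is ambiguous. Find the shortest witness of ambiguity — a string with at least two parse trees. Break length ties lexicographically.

length 3: no string has ≥2 trees
length 4: m h h n has 2 parse trees

Two derivations of m h h n:
  Node ⇒ m Y0 n ⇒ m h Y0 n ⇒ m h h n
  Node ⇒ m Y0 n ⇒ m Y0 h n ⇒ m h h n

m h h n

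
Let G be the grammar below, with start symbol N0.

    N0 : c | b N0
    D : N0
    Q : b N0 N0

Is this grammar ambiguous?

(D, Q are unreachable from N0, so their rules don't affect L(N0).) The reachable rules are right-linear with at most one rule per (nonterminal, next-terminal) pair. Each input token forces the next rule, so parsing is deterministic.

Unambiguous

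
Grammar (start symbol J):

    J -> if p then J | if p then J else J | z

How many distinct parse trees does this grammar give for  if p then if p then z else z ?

2

Parse trees for if p then if p then z else z:
  [J if p then [J if p then [J z] else [J z]]]
  [J if p then [J if p then [J z]] else [J z]]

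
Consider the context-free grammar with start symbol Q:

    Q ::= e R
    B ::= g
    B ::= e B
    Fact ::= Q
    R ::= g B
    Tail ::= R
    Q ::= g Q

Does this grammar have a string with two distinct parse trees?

Only Q, R, B are reachable from Q; ignoring the rest: Each reachable nonterminal has at most one production per leading terminal, and all productions are right-linear; the derivation is determined token-by-token.

Unambiguous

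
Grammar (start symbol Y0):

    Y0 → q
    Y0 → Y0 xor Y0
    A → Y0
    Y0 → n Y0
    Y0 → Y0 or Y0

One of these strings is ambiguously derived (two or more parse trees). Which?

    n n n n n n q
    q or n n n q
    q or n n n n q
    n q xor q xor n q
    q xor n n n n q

n q xor q xor n q

n n n n n n q: 1 tree
q or n n n q: 1 tree
q or n n n n q: 1 tree
n q xor q xor n q: 5 trees
q xor n n n n q: 1 tree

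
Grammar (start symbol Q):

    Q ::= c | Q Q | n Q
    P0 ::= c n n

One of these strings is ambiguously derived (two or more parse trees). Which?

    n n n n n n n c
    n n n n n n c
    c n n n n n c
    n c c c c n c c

n n n n n n n c: 1 tree
n n n n n n c: 1 tree
c n n n n n c: 1 tree
n c c c c n c c: 174 trees

n c c c c n c c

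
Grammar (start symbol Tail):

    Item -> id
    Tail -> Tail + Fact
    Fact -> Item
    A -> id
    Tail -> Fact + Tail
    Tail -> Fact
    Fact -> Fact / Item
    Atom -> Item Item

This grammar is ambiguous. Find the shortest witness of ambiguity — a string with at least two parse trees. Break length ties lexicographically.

length 1: no string has ≥2 trees
length 3: id + id has 2 parse trees

Two derivations of id + id:
  Tail ⇒ Tail + Fact ⇒ Fact + Fact ⇒ Item + Fact ⇒ id + Fact ⇒ id + Item ⇒ id + id
  Tail ⇒ Fact + Tail ⇒ Item + Tail ⇒ id + Tail ⇒ id + Fact ⇒ id + Item ⇒ id + id

id + id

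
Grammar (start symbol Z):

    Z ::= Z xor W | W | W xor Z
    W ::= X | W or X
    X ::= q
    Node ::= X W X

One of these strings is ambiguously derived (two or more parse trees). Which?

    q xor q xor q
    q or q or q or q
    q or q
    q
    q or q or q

q xor q xor q

q xor q xor q: 4 trees
q or q or q or q: 1 tree
q or q: 1 tree
q: 1 tree
q or q or q: 1 tree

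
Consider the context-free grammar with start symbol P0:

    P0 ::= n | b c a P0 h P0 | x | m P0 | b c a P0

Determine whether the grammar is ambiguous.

Ambiguous

Witness: b c a b c a n h n

Derivation 1: P0 ⇒ b c a P0 h P0 ⇒ b c a b c a P0 h P0 ⇒ b c a b c a n h P0 ⇒ b c a b c a n h n
Derivation 2: P0 ⇒ b c a P0 ⇒ b c a b c a P0 h P0 ⇒ b c a b c a n h P0 ⇒ b c a b c a n h n

Two distinct leftmost derivations for the same string.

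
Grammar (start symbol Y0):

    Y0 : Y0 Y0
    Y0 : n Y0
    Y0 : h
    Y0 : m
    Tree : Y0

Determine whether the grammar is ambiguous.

Ambiguous

Witness: h h h

Derivation 1: Y0 ⇒ Y0 Y0 ⇒ Y0 Y0 Y0 ⇒ h Y0 Y0 ⇒ h h Y0 ⇒ h h h
Derivation 2: Y0 ⇒ Y0 Y0 ⇒ h Y0 ⇒ h Y0 Y0 ⇒ h h Y0 ⇒ h h h

Two distinct leftmost derivations for the same string.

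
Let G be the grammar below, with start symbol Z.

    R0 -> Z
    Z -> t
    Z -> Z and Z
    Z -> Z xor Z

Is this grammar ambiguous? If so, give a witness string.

Ambiguous

Witness: t and t and t

Derivation 1: Z ⇒ Z and Z ⇒ t and Z ⇒ t and Z and Z ⇒ t and t and Z ⇒ t and t and t
Derivation 2: Z ⇒ Z and Z ⇒ Z and Z and Z ⇒ t and Z and Z ⇒ t and t and Z ⇒ t and t and t

Two distinct leftmost derivations for the same string.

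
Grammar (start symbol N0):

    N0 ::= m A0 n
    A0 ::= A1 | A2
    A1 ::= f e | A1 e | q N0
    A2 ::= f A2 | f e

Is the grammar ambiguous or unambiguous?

Witness: m f e n

Derivation 1: N0 ⇒ m A0 n ⇒ m A1 n ⇒ m f e n
Derivation 2: N0 ⇒ m A0 n ⇒ m A2 n ⇒ m f e n

Two distinct leftmost derivations for the same string.

Ambiguous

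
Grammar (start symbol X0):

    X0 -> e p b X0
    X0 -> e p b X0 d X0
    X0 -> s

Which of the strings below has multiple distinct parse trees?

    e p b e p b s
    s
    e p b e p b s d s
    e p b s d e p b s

e p b e p b s d s

e p b e p b s: 1 tree
s: 1 tree
e p b e p b s d s: 2 trees
e p b s d e p b s: 1 tree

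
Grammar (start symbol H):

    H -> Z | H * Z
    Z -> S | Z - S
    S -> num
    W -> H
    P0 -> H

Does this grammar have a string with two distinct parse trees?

Unambiguous

(W, P0 are unreachable from H, so their rules don't affect L(H).) H → H * Z | Z  ;  Z → Z - S | S  — a left-associative chain with S at the bottom. Each string factors uniquely by precedence.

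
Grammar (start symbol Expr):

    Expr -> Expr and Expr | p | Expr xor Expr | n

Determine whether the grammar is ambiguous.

Ambiguous

Witness: n and n and n

Derivation 1: Expr ⇒ Expr and Expr ⇒ Expr and Expr and Expr ⇒ n and Expr and Expr ⇒ n and n and Expr ⇒ n and n and n
Derivation 2: Expr ⇒ Expr and Expr ⇒ n and Expr ⇒ n and Expr and Expr ⇒ n and n and Expr ⇒ n and n and n

Two distinct leftmost derivations for the same string.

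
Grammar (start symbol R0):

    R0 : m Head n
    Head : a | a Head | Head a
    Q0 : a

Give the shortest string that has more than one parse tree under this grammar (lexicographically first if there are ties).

m a a n

length 3: no string has ≥2 trees
length 4: m a a n has 2 parse trees

Two derivations of m a a n:
  R0 ⇒ m Head n ⇒ m a Head n ⇒ m a a n
  R0 ⇒ m Head n ⇒ m Head a n ⇒ m a a n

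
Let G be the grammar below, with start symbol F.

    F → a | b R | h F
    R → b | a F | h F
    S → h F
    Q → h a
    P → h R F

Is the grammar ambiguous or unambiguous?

Unambiguous

(S, Q, P are unreachable from F, so their rules don't affect L(F).) The reachable rules are right-linear with at most one rule per (nonterminal, next-terminal) pair. Each input token forces the next rule, so parsing is deterministic.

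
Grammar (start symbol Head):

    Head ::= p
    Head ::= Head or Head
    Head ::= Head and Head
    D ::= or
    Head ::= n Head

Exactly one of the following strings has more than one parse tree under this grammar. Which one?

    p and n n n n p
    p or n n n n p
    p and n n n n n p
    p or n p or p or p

p and n n n n p: 1 tree
p or n n n n p: 1 tree
p and n n n n n p: 1 tree
p or n p or p or p: 9 trees

p or n p or p or p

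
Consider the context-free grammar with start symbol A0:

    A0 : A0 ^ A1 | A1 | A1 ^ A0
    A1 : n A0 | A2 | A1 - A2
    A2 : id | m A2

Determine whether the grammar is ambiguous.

Witness: id ^ id

Derivation 1: A0 ⇒ A0 ^ A1 ⇒ A1 ^ A1 ⇒ A2 ^ A1 ⇒ id ^ A1 ⇒ id ^ A2 ⇒ id ^ id
Derivation 2: A0 ⇒ A1 ^ A0 ⇒ A2 ^ A0 ⇒ id ^ A0 ⇒ id ^ A1 ⇒ id ^ A2 ⇒ id ^ id

Two distinct leftmost derivations for the same string.

Ambiguous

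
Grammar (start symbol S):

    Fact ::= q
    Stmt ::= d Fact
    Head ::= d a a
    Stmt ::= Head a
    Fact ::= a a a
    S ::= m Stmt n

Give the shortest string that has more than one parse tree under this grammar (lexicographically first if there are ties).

m d a a a n

length 4: no string has ≥2 trees
length 6: m d a a a n has 2 parse trees

Two derivations of m d a a a n:
  S ⇒ m Stmt n ⇒ m d Fact n ⇒ m d a a a n
  S ⇒ m Stmt n ⇒ m Head a n ⇒ m d a a a n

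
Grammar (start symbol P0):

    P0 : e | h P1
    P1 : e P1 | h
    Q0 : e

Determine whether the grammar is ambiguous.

Unambiguous

(Q0 is unreachable from P0, so its rules don't affect L(P0).) Each reachable nonterminal has at most one production per leading terminal, and all productions are right-linear; the derivation is determined token-by-token.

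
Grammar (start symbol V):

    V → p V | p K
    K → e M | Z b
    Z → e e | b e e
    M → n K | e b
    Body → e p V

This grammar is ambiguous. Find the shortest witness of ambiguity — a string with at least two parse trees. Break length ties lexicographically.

length 4: p e e b has 2 parse trees

Two derivations of p e e b:
  V ⇒ p K ⇒ p e M ⇒ p e e b
  V ⇒ p K ⇒ p Z b ⇒ p e e b

p e e b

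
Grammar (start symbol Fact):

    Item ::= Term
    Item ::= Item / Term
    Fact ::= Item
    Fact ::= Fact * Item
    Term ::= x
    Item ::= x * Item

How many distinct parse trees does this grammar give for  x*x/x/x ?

Parse trees for x*x/x/x:
  [Fact [Item [Item [Item x * [Item [Term x]]] / [Term x]] / [Term x]]]
  [Fact [Item [Item x * [Item [Item [Term x]] / [Term x]]] / [Term x]]]
  [Fact [Item x * [Item [Item [Item [Term x]] / [Term x]] / [Term x]]]]
  [Fact [Fact [Item [Term x]]] * [Item [Item [Item [Term x]] / [Term x]] / [Term x]]]

4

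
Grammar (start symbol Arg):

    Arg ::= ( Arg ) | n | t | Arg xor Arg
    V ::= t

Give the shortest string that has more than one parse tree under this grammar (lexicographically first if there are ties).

length 1: no string has ≥2 trees
length 3: no string has ≥2 trees
length 5: n xor n xor n has 2 parse trees

Two derivations of n xor n xor n:
  Arg ⇒ Arg xor Arg ⇒ n xor Arg ⇒ n xor Arg xor Arg ⇒ n xor n xor Arg ⇒ n xor n xor n
  Arg ⇒ Arg xor Arg ⇒ Arg xor Arg xor Arg ⇒ n xor Arg xor Arg ⇒ n xor n xor Arg ⇒ n xor n xor n

n xor n xor n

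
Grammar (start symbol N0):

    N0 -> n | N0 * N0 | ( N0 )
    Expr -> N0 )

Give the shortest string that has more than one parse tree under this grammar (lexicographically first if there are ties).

n * n * n

length 1: no string has ≥2 trees
length 3: no string has ≥2 trees
length 5: n * n * n has 2 parse trees

Two derivations of n * n * n:
  N0 ⇒ N0 * N0 ⇒ n * N0 ⇒ n * N0 * N0 ⇒ n * n * N0 ⇒ n * n * n
  N0 ⇒ N0 * N0 ⇒ N0 * N0 * N0 ⇒ n * N0 * N0 ⇒ n * n * N0 ⇒ n * n * n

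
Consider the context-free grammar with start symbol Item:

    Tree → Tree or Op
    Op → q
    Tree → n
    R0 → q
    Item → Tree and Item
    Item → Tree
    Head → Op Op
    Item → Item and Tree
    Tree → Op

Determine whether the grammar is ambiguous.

Ambiguous

Witness: n and n

Derivation 1: Item ⇒ Tree and Item ⇒ n and Item ⇒ n and Tree ⇒ n and n
Derivation 2: Item ⇒ Item and Tree ⇒ Tree and Tree ⇒ n and Tree ⇒ n and n

Two distinct leftmost derivations for the same string.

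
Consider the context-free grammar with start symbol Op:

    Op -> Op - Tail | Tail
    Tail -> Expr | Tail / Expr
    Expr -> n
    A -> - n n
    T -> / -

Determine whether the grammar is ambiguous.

Only Op, Tail, Expr are reachable from Op; ignoring the rest: This is a standard precedence ladder (Op over Tail over Expr), with each level left-recursive on its own operator ('-' at Op, '/' at Tail). That structure is LR(1), hence unambiguous.

Unambiguous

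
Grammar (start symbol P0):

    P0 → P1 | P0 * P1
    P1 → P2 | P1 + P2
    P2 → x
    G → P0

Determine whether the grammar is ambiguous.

(G is unreachable from P0, so its rules don't affect L(P0).) The grammar is stratified — P0 handles '*' (left-recursive), P1 handles '+', P2 atoms. Each operator has a fixed associativity and precedence level, so every string has one parse.

Unambiguous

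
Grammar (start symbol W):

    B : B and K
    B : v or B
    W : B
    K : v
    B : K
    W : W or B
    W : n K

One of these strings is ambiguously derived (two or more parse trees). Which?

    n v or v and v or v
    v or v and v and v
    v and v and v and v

v or v and v and v

n v or v and v or v: 1 tree
v or v and v and v: 4 trees
v and v and v and v: 1 tree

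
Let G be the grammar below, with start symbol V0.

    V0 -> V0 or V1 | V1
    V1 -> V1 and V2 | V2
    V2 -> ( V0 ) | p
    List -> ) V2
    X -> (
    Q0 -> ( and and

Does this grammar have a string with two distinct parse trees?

Unambiguous

Only V0, V1, V2 are reachable from V0; ignoring the rest: The grammar is stratified — V0 handles 'or' (left-recursive), V1 handles 'and', V2 atoms. Each operator has a fixed associativity and precedence level, so every string has one parse.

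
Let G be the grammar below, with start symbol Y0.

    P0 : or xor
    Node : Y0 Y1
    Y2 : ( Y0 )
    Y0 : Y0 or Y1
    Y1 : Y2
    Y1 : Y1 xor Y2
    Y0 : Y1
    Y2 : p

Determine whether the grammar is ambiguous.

(Node, P0 are unreachable from Y0, so their rules don't affect L(Y0).) Y0 → Y0 or Y1 | Y1  ;  Y1 → Y1 xor Y2 | Y2  — a left-associative chain with Y2 at the bottom. Each string factors uniquely by precedence.

Unambiguous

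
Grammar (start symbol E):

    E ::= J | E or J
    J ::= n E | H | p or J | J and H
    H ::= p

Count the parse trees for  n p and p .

Parse trees for n p and p:
  [E [J n [E [J [J [H p]] and [H p]]]]]
  [E [J [J n [E [J [H p]]]] and [H p]]]

2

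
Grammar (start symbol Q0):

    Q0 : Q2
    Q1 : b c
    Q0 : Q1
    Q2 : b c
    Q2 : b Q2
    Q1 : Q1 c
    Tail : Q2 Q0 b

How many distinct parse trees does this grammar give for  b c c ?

Parse trees for b c c:
  [Q0 [Q1 [Q1 b c] c]]

1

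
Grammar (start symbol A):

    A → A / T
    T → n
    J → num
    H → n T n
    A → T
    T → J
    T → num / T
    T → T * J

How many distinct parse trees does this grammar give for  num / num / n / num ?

Parse trees for num / num / n / num:
  [A [A [A [T [J num]]] / [T num / [T n]]] / [T [J num]]]
  [A [A [A [A [T [J num]]] / [T [J num]]] / [T n]] / [T [J num]]]
  [A [A [A [T num / [T [J num]]]] / [T n]] / [T [J num]]]
  [A [A [T num / [T num / [T n]]]] / [T [J num]]]

4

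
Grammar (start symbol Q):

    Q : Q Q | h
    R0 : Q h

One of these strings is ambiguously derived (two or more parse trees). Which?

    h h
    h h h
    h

h h: 1 tree
h h h: 2 trees
h: 1 tree

h h h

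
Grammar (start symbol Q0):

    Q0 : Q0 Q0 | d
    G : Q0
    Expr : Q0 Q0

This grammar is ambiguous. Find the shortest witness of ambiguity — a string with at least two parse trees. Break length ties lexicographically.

d d d

length 1: no string has ≥2 trees
length 2: no string has ≥2 trees
length 3: d d d has 2 parse trees

Two derivations of d d d:
  Q0 ⇒ Q0 Q0 ⇒ Q0 Q0 Q0 ⇒ d Q0 Q0 ⇒ d d Q0 ⇒ d d d
  Q0 ⇒ Q0 Q0 ⇒ d Q0 ⇒ d Q0 Q0 ⇒ d d Q0 ⇒ d d d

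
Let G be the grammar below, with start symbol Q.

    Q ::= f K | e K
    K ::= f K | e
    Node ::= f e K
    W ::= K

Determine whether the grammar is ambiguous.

Only Q, K are reachable from Q; ignoring the rest: Each reachable nonterminal has at most one production per leading terminal, and all productions are right-linear; the derivation is determined token-by-token.

Unambiguous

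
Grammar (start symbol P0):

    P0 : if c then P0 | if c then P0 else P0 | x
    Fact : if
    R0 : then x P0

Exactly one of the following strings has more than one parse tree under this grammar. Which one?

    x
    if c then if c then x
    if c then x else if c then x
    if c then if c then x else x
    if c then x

x: 1 tree
if c then if c then x: 1 tree
if c then x else if c then x: 1 tree
if c then if c then x else x: 2 trees
if c then x: 1 tree

if c then if c then x else x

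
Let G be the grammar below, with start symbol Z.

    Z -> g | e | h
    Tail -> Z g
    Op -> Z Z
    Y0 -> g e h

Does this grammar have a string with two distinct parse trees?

Unambiguous

(Tail, Op, Y0 are unreachable from Z, so their rules don't affect L(Z).) Each reachable nonterminal has at most one production per leading terminal, and all productions are right-linear; the derivation is determined token-by-token.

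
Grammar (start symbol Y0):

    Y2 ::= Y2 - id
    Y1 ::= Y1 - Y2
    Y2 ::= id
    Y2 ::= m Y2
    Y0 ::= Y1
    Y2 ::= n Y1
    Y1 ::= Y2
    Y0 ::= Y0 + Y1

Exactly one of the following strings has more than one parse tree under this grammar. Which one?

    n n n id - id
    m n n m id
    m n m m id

n n n id - id

n n n id - id: 8 trees
m n n m id: 1 tree
m n m m id: 1 tree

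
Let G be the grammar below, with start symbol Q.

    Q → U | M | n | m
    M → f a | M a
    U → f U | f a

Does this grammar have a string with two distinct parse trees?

Witness: f a

Derivation 1: Q ⇒ U ⇒ f a
Derivation 2: Q ⇒ M ⇒ f a

Two distinct leftmost derivations for the same string.

Ambiguous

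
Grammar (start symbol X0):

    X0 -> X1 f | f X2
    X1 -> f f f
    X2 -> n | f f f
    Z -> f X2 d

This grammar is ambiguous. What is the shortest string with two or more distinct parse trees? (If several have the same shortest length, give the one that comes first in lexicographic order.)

length 2: no string has ≥2 trees
length 4: f f f f has 2 parse trees

Two derivations of f f f f:
  X0 ⇒ X1 f ⇒ f f f f
  X0 ⇒ f X2 ⇒ f f f f

f f f f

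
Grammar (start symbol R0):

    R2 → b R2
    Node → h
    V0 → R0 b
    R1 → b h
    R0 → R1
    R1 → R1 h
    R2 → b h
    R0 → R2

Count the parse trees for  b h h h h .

1

Parse trees for b h h h h:
  [R0 [R1 [R1 [R1 [R1 b h] h] h] h]]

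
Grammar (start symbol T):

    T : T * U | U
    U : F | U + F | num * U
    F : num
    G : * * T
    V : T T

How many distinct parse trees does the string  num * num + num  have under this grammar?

3

Parse trees for num * num + num:
  [T [T [U [F num]]] * [U [U [F num]] + [F num]]]
  [T [U [U num * [U [F num]]] + [F num]]]
  [T [U num * [U [U [F num]] + [F num]]]]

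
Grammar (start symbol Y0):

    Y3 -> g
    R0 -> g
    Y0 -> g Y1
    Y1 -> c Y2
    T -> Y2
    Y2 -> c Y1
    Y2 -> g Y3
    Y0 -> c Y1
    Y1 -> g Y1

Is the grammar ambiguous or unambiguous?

Unambiguous

(R0, T are unreachable from Y0, so their rules don't affect L(Y0).) The reachable rules are right-linear with at most one rule per (nonterminal, next-terminal) pair. Each input token forces the next rule, so parsing is deterministic.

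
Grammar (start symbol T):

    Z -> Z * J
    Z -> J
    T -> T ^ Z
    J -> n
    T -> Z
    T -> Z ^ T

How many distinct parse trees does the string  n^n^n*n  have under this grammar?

4

Parse trees for n^n^n*n:
  [T [T [T [Z [J n]]] ^ [Z [J n]]] ^ [Z [Z [J n]] * [J n]]]
  [T [T [Z [J n]] ^ [T [Z [J n]]]] ^ [Z [Z [J n]] * [J n]]]
  [T [Z [J n]] ^ [T [T [Z [J n]]] ^ [Z [Z [J n]] * [J n]]]]
  [T [Z [J n]] ^ [T [Z [J n]] ^ [T [Z [Z [J n]] * [J n]]]]]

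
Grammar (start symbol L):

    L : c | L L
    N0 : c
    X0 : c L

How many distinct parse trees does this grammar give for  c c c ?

Parse trees for c c c:
  [L [L c] [L [L c] [L c]]]
  [L [L [L c] [L c]] [L c]]

2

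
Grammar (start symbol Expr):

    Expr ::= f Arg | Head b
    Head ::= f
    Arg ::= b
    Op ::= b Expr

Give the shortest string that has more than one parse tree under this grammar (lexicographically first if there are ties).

length 2: f b has 2 parse trees

Two derivations of f b:
  Expr ⇒ f Arg ⇒ f b
  Expr ⇒ Head b ⇒ f b

f b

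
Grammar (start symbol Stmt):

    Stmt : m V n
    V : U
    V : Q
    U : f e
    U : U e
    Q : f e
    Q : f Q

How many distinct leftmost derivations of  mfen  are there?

2

Parse trees for mfen:
  [Stmt m [V [U f e]] n]
  [Stmt m [V [Q f e]] n]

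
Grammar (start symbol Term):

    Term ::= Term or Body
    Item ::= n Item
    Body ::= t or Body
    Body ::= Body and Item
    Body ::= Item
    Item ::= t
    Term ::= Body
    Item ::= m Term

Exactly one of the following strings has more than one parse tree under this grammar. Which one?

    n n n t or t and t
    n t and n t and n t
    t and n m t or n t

n n n t or t and t: 1 tree
n t and n t and n t: 1 tree
t and n m t or n t: 3 trees

t and n m t or n t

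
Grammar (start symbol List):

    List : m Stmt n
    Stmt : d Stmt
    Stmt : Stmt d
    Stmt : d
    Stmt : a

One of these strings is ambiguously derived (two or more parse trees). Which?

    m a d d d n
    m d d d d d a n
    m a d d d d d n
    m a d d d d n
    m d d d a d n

m d d d a d n

m a d d d n: 1 tree
m d d d d d a n: 1 tree
m a d d d d d n: 1 tree
m a d d d d n: 1 tree
m d d d a d n: 4 trees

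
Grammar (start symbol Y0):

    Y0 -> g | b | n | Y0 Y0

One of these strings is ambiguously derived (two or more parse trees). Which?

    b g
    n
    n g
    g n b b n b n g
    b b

g n b b n b n g

b g: 1 tree
n: 1 tree
n g: 1 tree
g n b b n b n g: 429 trees
b b: 1 tree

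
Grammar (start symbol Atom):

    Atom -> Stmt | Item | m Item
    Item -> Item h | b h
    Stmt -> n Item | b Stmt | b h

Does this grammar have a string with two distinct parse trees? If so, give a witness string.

Witness: b h

Derivation 1: Atom ⇒ Stmt ⇒ b h
Derivation 2: Atom ⇒ Item ⇒ b h

Two distinct leftmost derivations for the same string.

Ambiguous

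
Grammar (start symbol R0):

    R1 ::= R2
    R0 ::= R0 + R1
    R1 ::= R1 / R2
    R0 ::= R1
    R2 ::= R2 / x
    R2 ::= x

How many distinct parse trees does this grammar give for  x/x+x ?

Parse trees for x/x+x:
  [R0 [R0 [R1 [R2 [R2 x] / x]]] + [R1 [R2 x]]]
  [R0 [R0 [R1 [R1 [R2 x]] / [R2 x]]] + [R1 [R2 x]]]

2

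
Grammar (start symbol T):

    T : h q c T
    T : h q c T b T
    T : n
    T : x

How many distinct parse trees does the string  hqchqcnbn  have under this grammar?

Parse trees for hqchqcnbn:
  [T h q c [T h q c [T n] b [T n]]]
  [T h q c [T h q c [T n]] b [T n]]

2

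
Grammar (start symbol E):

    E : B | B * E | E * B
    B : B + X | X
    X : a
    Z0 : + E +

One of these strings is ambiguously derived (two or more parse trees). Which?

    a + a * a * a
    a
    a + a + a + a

a + a * a * a: 4 trees
a: 1 tree
a + a + a + a: 1 tree

a + a * a * a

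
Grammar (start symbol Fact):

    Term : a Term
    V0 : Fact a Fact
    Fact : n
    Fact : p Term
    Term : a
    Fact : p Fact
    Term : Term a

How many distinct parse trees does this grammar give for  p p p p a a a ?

4

Parse trees for p p p p a a a:
  [Fact p [Fact p [Fact p [Fact p [Term a [Term a [Term a]]]]]]]
  [Fact p [Fact p [Fact p [Fact p [Term a [Term [Term a] a]]]]]]
  [Fact p [Fact p [Fact p [Fact p [Term [Term a [Term a]] a]]]]]
  [Fact p [Fact p [Fact p [Fact p [Term [Term [Term a] a] a]]]]]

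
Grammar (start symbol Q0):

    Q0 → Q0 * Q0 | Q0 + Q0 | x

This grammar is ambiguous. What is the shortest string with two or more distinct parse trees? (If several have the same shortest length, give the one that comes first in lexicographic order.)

x * x * x

length 1: no string has ≥2 trees
length 3: no string has ≥2 trees
length 5: x * x * x has 2 parse trees

Two derivations of x * x * x:
  Q0 ⇒ Q0 * Q0 ⇒ Q0 * Q0 * Q0 ⇒ x * Q0 * Q0 ⇒ x * x * Q0 ⇒ x * x * x
  Q0 ⇒ Q0 * Q0 ⇒ x * Q0 ⇒ x * Q0 * Q0 ⇒ x * x * Q0 ⇒ x * x * x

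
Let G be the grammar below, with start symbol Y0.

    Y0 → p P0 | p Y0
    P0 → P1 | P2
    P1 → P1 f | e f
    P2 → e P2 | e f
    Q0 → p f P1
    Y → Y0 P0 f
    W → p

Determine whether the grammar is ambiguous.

Ambiguous

Witness: p e f

Derivation 1: Y0 ⇒ p P0 ⇒ p P1 ⇒ p e f
Derivation 2: Y0 ⇒ p P0 ⇒ p P2 ⇒ p e f

Two distinct leftmost derivations for the same string.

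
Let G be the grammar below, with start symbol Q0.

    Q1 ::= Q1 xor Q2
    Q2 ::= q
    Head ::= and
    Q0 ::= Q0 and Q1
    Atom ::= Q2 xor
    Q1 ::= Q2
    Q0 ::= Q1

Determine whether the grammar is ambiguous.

Unambiguous

Only Q0, Q1, Q2 are reachable from Q0; ignoring the rest: The grammar is stratified — Q0 handles 'and' (left-recursive), Q1 handles 'xor', Q2 atoms. Each operator has a fixed associativity and precedence level, so every string has one parse.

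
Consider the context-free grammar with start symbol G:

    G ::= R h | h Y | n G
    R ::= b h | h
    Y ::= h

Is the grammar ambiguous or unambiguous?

Ambiguous

Witness: h h

Derivation 1: G ⇒ R h ⇒ h h
Derivation 2: G ⇒ h Y ⇒ h h

Two distinct leftmost derivations for the same string.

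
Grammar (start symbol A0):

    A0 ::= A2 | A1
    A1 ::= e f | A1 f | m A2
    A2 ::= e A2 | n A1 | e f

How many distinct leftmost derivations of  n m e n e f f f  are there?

3

Parse trees for n m e n e f f f:
  [A0 [A2 n [A1 [A1 [A1 m [A2 e [A2 n [A1 e f]]]] f] f]]]
  [A0 [A2 n [A1 [A1 m [A2 e [A2 n [A1 [A1 e f] f]]]] f]]]
  [A0 [A2 n [A1 m [A2 e [A2 n [A1 [A1 [A1 e f] f] f]]]]]]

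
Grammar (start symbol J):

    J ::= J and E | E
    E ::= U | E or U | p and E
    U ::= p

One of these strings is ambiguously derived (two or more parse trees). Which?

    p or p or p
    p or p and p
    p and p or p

p or p or p: 1 tree
p or p and p: 1 tree
p and p or p: 3 trees

p and p or p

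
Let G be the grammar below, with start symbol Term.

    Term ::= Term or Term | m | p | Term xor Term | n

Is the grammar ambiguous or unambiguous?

Witness: m or m or m

Derivation 1: Term ⇒ Term or Term ⇒ Term or Term or Term ⇒ m or Term or Term ⇒ m or m or Term ⇒ m or m or m
Derivation 2: Term ⇒ Term or Term ⇒ m or Term ⇒ m or Term or Term ⇒ m or m or Term ⇒ m or m or m

Two distinct leftmost derivations for the same string.

Ambiguous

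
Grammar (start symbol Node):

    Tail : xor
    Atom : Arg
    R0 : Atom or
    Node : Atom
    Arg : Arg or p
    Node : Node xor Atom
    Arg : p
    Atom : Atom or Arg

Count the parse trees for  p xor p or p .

Parse trees for p xor p or p:
  [Node [Node [Atom [Arg p]]] xor [Atom [Arg [Arg p] or p]]]
  [Node [Node [Atom [Arg p]]] xor [Atom [Atom [Arg p]] or [Arg p]]]

2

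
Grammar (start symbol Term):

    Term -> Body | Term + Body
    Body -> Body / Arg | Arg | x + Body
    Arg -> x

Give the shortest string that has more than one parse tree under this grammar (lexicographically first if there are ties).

x + x

length 1: no string has ≥2 trees
length 3: x + x has 2 parse trees

Two derivations of x + x:
  Term ⇒ Body ⇒ x + Body ⇒ x + Arg ⇒ x + x
  Term ⇒ Term + Body ⇒ Body + Body ⇒ Arg + Body ⇒ x + Body ⇒ x + Arg ⇒ x + x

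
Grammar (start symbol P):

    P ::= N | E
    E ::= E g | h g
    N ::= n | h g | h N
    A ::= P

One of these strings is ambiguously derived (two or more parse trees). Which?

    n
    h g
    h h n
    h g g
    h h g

h g

n: 1 tree
h g: 2 trees
h h n: 1 tree
h g g: 1 tree
h h g: 1 tree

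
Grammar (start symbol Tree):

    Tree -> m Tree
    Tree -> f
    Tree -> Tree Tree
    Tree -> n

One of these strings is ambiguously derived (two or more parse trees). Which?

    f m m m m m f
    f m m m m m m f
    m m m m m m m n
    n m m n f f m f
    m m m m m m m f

n m m n f f m f

f m m m m m f: 1 tree
f m m m m m m f: 1 tree
m m m m m m m n: 1 tree
n m m n f f m f: 48 trees
m m m m m m m f: 1 tree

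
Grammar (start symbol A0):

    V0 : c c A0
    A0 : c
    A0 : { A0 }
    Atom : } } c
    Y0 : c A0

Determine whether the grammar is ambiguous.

Only A0 is reachable from A0; ignoring the rest: L(A0) is { openⁿ atom closeⁿ : n ≥ 0 }. The bracket depth fixes n, and the derivation is forced at every step.

Unambiguous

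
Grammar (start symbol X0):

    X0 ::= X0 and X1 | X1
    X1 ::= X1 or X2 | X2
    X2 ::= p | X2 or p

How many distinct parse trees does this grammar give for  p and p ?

Parse trees for p and p:
  [X0 [X0 [X1 [X2 p]]] and [X1 [X2 p]]]

1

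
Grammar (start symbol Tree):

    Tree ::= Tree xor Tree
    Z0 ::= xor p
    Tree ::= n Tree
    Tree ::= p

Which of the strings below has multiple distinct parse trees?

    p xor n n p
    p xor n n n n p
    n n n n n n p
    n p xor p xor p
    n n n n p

p xor n n p: 1 tree
p xor n n n n p: 1 tree
n n n n n n p: 1 tree
n p xor p xor p: 5 trees
n n n n p: 1 tree

n p xor p xor p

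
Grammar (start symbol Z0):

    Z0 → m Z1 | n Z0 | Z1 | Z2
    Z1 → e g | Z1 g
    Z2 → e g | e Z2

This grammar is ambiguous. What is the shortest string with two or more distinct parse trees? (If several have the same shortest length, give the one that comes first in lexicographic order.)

e g

length 2: e g has 2 parse trees

Two derivations of e g:
  Z0 ⇒ Z1 ⇒ e g
  Z0 ⇒ Z2 ⇒ e g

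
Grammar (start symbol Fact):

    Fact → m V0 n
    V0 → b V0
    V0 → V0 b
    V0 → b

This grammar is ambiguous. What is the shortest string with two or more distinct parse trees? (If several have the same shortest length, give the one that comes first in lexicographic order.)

length 3: no string has ≥2 trees
length 4: m b b n has 2 parse trees

Two derivations of m b b n:
  Fact ⇒ m V0 n ⇒ m b V0 n ⇒ m b b n
  Fact ⇒ m V0 n ⇒ m V0 b n ⇒ m b b n

m b b n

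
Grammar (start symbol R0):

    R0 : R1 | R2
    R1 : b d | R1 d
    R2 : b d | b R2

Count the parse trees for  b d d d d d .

1

Parse trees for b d d d d d:
  [R0 [R1 [R1 [R1 [R1 [R1 b d] d] d] d] d]]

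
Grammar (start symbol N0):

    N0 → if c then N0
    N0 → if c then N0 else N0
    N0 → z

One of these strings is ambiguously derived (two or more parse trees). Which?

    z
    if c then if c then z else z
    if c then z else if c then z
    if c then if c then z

if c then if c then z else z

z: 1 tree
if c then if c then z else z: 2 trees
if c then z else if c then z: 1 tree
if c then if c then z: 1 tree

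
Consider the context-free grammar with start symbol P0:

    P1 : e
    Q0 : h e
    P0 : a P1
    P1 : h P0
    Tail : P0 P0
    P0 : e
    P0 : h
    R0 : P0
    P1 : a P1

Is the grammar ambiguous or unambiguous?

(Q0, R0, Tail are unreachable from P0, so their rules don't affect L(P0).) The reachable rules are right-linear with at most one rule per (nonterminal, next-terminal) pair. Each input token forces the next rule, so parsing is deterministic.

Unambiguous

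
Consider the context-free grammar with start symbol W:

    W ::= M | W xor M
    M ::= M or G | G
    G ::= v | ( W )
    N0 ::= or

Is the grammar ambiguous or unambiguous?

Only W, M, G are reachable from W; ignoring the rest: This is a standard precedence ladder (W over M over G), with each level left-recursive on its own operator ('xor' at W, 'or' at M). That structure is LR(1), hence unambiguous.

Unambiguous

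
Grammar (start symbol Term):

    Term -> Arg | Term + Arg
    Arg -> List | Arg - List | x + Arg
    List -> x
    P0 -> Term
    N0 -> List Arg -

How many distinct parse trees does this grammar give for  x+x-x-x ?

Parse trees for x+x-x-x:
  [Term [Arg [Arg [Arg x + [Arg [List x]]] - [List x]] - [List x]]]
  [Term [Arg [Arg x + [Arg [Arg [List x]] - [List x]]] - [List x]]]
  [Term [Arg x + [Arg [Arg [Arg [List x]] - [List x]] - [List x]]]]
  [Term [Term [Arg [List x]]] + [Arg [Arg [Arg [List x]] - [List x]] - [List x]]]

4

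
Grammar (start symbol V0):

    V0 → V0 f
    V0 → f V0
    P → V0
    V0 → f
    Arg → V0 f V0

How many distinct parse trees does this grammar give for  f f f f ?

Parse trees for f f f f:
  [V0 [V0 [V0 [V0 f] f] f] f]
  [V0 [V0 [V0 f [V0 f]] f] f]
  [V0 [V0 f [V0 [V0 f] f]] f]
  [V0 [V0 f [V0 f [V0 f]]] f]
  [V0 f [V0 [V0 [V0 f] f] f]]
  [V0 f [V0 [V0 f [V0 f]] f]]
  [V0 f [V0 f [V0 [V0 f] f]]]
  [V0 f [V0 f [V0 f [V0 f]]]]

8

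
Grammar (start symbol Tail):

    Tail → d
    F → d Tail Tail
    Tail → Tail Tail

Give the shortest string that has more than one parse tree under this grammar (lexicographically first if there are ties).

d d d

length 1: no string has ≥2 trees
length 2: no string has ≥2 trees
length 3: d d d has 2 parse trees

Two derivations of d d d:
  Tail ⇒ Tail Tail ⇒ d Tail ⇒ d Tail Tail ⇒ d d Tail ⇒ d d d
  Tail ⇒ Tail Tail ⇒ Tail Tail Tail ⇒ d Tail Tail ⇒ d d Tail ⇒ d d d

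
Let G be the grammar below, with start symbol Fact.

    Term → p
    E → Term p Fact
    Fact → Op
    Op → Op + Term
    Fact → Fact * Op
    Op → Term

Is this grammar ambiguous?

Unambiguous

Only Fact, Op, Term are reachable from Fact; ignoring the rest: This is a standard precedence ladder (Fact over Op over Term), with each level left-recursive on its own operator ('*' at Fact, '+' at Op). That structure is LR(1), hence unambiguous.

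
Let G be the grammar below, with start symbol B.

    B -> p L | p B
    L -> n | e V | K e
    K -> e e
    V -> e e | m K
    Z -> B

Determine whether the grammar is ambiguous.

Ambiguous

Witness: p e e e

Derivation 1: B ⇒ p L ⇒ p e V ⇒ p e e e
Derivation 2: B ⇒ p L ⇒ p K e ⇒ p e e e

Two distinct leftmost derivations for the same string.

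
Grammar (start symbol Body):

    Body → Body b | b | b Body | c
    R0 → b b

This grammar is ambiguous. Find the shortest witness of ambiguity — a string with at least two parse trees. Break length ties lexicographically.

length 1: no string has ≥2 trees
length 2: b b has 2 parse trees

Two derivations of b b:
  Body ⇒ Body b ⇒ b b
  Body ⇒ b Body ⇒ b b

b b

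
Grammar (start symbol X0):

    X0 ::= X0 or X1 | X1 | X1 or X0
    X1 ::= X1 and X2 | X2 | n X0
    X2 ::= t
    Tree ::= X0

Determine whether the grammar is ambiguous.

Witness: t or t

Derivation 1: X0 ⇒ X0 or X1 ⇒ X1 or X1 ⇒ X2 or X1 ⇒ t or X1 ⇒ t or X2 ⇒ t or t
Derivation 2: X0 ⇒ X1 or X0 ⇒ X2 or X0 ⇒ t or X0 ⇒ t or X1 ⇒ t or X2 ⇒ t or t

Two distinct leftmost derivations for the same string.

Ambiguous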